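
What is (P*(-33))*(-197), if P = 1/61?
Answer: 6501/61 ≈ 106.57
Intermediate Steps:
P = 1/61 ≈ 0.016393
(P*(-33))*(-197) = ((1/61)*(-33))*(-197) = -33/61*(-197) = 6501/61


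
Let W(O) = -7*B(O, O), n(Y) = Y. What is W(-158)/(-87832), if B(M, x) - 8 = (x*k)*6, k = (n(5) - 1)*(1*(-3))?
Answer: 9961/10979 ≈ 0.90728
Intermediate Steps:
k = -12 (k = (5 - 1)*(1*(-3)) = 4*(-3) = -12)
B(M, x) = 8 - 72*x (B(M, x) = 8 + (x*(-12))*6 = 8 - 12*x*6 = 8 - 72*x)
W(O) = -56 + 504*O (W(O) = -7*(8 - 72*O) = -56 + 504*O)
W(-158)/(-87832) = (-56 + 504*(-158))/(-87832) = (-56 - 79632)*(-1/87832) = -79688*(-1/87832) = 9961/10979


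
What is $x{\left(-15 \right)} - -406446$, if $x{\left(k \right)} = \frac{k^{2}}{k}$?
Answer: $406431$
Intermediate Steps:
$x{\left(k \right)} = k$
$x{\left(-15 \right)} - -406446 = -15 - -406446 = -15 + 406446 = 406431$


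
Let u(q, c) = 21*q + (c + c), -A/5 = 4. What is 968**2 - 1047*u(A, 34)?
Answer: 1305568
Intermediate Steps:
A = -20 (A = -5*4 = -20)
u(q, c) = 2*c + 21*q (u(q, c) = 21*q + 2*c = 2*c + 21*q)
968**2 - 1047*u(A, 34) = 968**2 - 1047*(2*34 + 21*(-20)) = 937024 - 1047*(68 - 420) = 937024 - 1047*(-352) = 937024 + 368544 = 1305568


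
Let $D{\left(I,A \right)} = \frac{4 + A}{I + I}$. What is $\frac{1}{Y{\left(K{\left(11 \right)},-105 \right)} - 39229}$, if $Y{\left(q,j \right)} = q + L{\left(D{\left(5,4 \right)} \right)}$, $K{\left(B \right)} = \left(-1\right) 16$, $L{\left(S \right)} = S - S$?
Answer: $- \frac{1}{39245} \approx -2.5481 \cdot 10^{-5}$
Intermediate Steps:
$D{\left(I,A \right)} = \frac{4 + A}{2 I}$
$L{\left(S \right)} = 0$
$K{\left(B \right)} = -16$
$Y{\left(q,j \right)} = q$ ($Y{\left(q,j \right)} = q + 0 = q$)
$\frac{1}{Y{\left(K{\left(11 \right)},-105 \right)} - 39229} = \frac{1}{-16 - 39229} = \frac{1}{-39245} = - \frac{1}{39245}$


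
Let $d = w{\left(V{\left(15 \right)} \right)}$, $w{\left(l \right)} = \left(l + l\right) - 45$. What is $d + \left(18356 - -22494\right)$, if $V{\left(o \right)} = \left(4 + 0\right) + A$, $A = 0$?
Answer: $40813$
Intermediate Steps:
$V{\left(o \right)} = 4$ ($V{\left(o \right)} = \left(4 + 0\right) + 0 = 4 + 0 = 4$)
$w{\left(l \right)} = -45 + 2 l$ ($w{\left(l \right)} = 2 l - 45 = -45 + 2 l$)
$d = -37$ ($d = -45 + 2 \cdot 4 = -45 + 8 = -37$)
$d + \left(18356 - -22494\right) = -37 + \left(18356 - -22494\right) = -37 + \left(18356 + 22494\right) = -37 + 40850 = 40813$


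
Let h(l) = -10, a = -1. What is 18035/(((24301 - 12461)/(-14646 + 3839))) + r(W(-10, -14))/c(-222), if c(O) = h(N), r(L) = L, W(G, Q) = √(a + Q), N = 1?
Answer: -38980849/2368 - I*√15/10 ≈ -16462.0 - 0.3873*I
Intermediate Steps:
W(G, Q) = √(-1 + Q)
c(O) = -10
18035/(((24301 - 12461)/(-14646 + 3839))) + r(W(-10, -14))/c(-222) = 18035/(((24301 - 12461)/(-14646 + 3839))) + √(-1 - 14)/(-10) = 18035/((11840/(-10807))) + √(-15)*(-⅒) = 18035/((11840*(-1/10807))) + (I*√15)*(-⅒) = 18035/(-11840/10807) - I*√15/10 = 18035*(-10807/11840) - I*√15/10 = -38980849/2368 - I*√15/10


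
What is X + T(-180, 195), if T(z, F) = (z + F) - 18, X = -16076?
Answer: -16079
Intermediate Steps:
T(z, F) = -18 + F + z (T(z, F) = (F + z) - 18 = -18 + F + z)
X + T(-180, 195) = -16076 + (-18 + 195 - 180) = -16076 - 3 = -16079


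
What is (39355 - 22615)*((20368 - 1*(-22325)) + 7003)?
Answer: 831911040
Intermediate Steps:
(39355 - 22615)*((20368 - 1*(-22325)) + 7003) = 16740*((20368 + 22325) + 7003) = 16740*(42693 + 7003) = 16740*49696 = 831911040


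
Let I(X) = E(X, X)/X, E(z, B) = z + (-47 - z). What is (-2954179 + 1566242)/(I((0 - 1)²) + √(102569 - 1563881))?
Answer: 65233039/1463521 + 33310488*I*√2537/1463521 ≈ 44.573 + 1146.4*I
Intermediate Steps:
E(z, B) = -47
I(X) = -47/X
(-2954179 + 1566242)/(I((0 - 1)²) + √(102569 - 1563881)) = (-2954179 + 1566242)/(-47/(0 - 1)² + √(102569 - 1563881)) = -1387937/(-47/((-1)²) + √(-1461312)) = -1387937/(-47/1 + 24*I*√2537) = -1387937/(-47*1 + 24*I*√2537) = -1387937/(-47 + 24*I*√2537)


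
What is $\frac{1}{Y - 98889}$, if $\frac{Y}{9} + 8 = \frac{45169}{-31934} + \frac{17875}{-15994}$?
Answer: $- \frac{11608009}{1149004707720} \approx -1.0103 \cdot 10^{-5}$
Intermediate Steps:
$Y = - \frac{1100305719}{11608009}$ ($Y = -72 + 9 \left(\frac{45169}{-31934} + \frac{17875}{-15994}\right) = -72 + 9 \left(45169 \left(- \frac{1}{31934}\right) + 17875 \left(- \frac{1}{15994}\right)\right) = -72 + 9 \left(- \frac{45169}{31934} - \frac{1625}{1454}\right) = -72 + 9 \left(- \frac{29392119}{11608009}\right) = -72 - \frac{264529071}{11608009} = - \frac{1100305719}{11608009} \approx -94.788$)
$\frac{1}{Y - 98889} = \frac{1}{- \frac{1100305719}{11608009} - 98889} = \frac{1}{- \frac{1149004707720}{11608009}} = - \frac{11608009}{1149004707720}$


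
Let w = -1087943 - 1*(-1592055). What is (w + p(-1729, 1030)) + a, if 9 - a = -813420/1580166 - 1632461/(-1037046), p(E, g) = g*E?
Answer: -116234249363241365/91039157202 ≈ -1.2768e+6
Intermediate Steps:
p(E, g) = E*g
w = 504112 (w = -1087943 + 1592055 = 504112)
a = 722907669751/91039157202 (a = 9 - (-813420/1580166 - 1632461/(-1037046)) = 9 - (-813420*1/1580166 - 1632461*(-1/1037046)) = 9 - (-45190/87787 + 1632461/1037046) = 9 - 1*96444745067/91039157202 = 9 - 96444745067/91039157202 = 722907669751/91039157202 ≈ 7.9406)
(w + p(-1729, 1030)) + a = (504112 - 1729*1030) + 722907669751/91039157202 = (504112 - 1780870) + 722907669751/91039157202 = -1276758 + 722907669751/91039157202 = -116234249363241365/91039157202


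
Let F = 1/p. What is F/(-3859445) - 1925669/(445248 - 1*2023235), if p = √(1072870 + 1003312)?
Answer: 1925669/1577987 - √2076182/8012910238990 ≈ 1.2203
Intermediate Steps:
p = √2076182 ≈ 1440.9
F = √2076182/2076182 (F = 1/(√2076182) = √2076182/2076182 ≈ 0.00069401)
F/(-3859445) - 1925669/(445248 - 1*2023235) = (√2076182/2076182)/(-3859445) - 1925669/(445248 - 1*2023235) = (√2076182/2076182)*(-1/3859445) - 1925669/(445248 - 2023235) = -√2076182/8012910238990 - 1925669/(-1577987) = -√2076182/8012910238990 - 1925669*(-1/1577987) = -√2076182/8012910238990 + 1925669/1577987 = 1925669/1577987 - √2076182/8012910238990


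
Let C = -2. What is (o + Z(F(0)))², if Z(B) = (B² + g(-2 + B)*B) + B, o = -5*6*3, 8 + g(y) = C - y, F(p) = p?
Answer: 8100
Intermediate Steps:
g(y) = -10 - y (g(y) = -8 + (-2 - y) = -10 - y)
o = -90 (o = -30*3 = -90)
Z(B) = B + B² + B*(-8 - B) (Z(B) = (B² + (-10 - (-2 + B))*B) + B = (B² + (-10 + (2 - B))*B) + B = (B² + (-8 - B)*B) + B = (B² + B*(-8 - B)) + B = B + B² + B*(-8 - B))
(o + Z(F(0)))² = (-90 - 7*0)² = (-90 + 0)² = (-90)² = 8100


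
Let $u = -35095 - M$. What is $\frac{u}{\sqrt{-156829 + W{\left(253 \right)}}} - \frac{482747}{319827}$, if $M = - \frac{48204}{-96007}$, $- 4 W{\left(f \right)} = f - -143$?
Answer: $- \frac{482747}{319827} + \frac{3369413869 i \sqrt{613}}{941636656} \approx -1.5094 + 88.593 i$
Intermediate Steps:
$W{\left(f \right)} = - \frac{143}{4} - \frac{f}{4}$ ($W{\left(f \right)} = - \frac{f - -143}{4} = - \frac{f + 143}{4} = - \frac{143 + f}{4} = - \frac{143}{4} - \frac{f}{4}$)
$M = \frac{48204}{96007}$ ($M = \left(-48204\right) \left(- \frac{1}{96007}\right) = \frac{48204}{96007} \approx 0.50209$)
$u = - \frac{3369413869}{96007}$ ($u = -35095 - \frac{48204}{96007} = - \frac{3369413869}{96007} \approx -35096.0$)
$\frac{u}{\sqrt{-156829 + W{\left(253 \right)}}} - \frac{482747}{319827} = - \frac{3369413869}{96007 \sqrt{-156829 - 99}} - \frac{482747}{319827} = - \frac{3369413869}{96007 \sqrt{-156928}} - \frac{482747}{319827} = - \frac{3369413869}{96007 \cdot 16 i \sqrt{613}} - \frac{482747}{319827} = - \frac{3369413869 \left(- \frac{i \sqrt{613}}{9808}\right)}{96007} - \frac{482747}{319827} = \frac{3369413869 i \sqrt{613}}{941636656} - \frac{482747}{319827} = - \frac{482747}{319827} + \frac{3369413869 i \sqrt{613}}{941636656}$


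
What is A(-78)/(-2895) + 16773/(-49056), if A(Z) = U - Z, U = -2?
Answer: -17428697/47339040 ≈ -0.36817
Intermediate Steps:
A(Z) = -2 - Z
A(-78)/(-2895) + 16773/(-49056) = (-2 - 1*(-78))/(-2895) + 16773/(-49056) = (-2 + 78)*(-1/2895) + 16773*(-1/49056) = 76*(-1/2895) - 5591/16352 = -76/2895 - 5591/16352 = -17428697/47339040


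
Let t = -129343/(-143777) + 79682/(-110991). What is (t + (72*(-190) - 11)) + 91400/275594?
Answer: -30104805852752009986/2198958050505579 ≈ -13690.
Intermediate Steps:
t = 2899469999/15957953007 (t = -129343*(-1/143777) + 79682*(-1/110991) = 129343/143777 - 79682/110991 = 2899469999/15957953007 ≈ 0.18169)
(t + (72*(-190) - 11)) + 91400/275594 = (2899469999/15957953007 + (72*(-190) - 11)) + 91400/275594 = (2899469999/15957953007 + (-13680 - 11)) + 91400*(1/275594) = (2899469999/15957953007 - 13691) + 45700/137797 = -218477435148838/15957953007 + 45700/137797 = -30104805852752009986/2198958050505579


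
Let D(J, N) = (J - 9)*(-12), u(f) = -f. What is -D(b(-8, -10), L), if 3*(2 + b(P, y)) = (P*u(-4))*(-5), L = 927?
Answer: 508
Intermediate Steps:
b(P, y) = -2 - 20*P/3 (b(P, y) = -2 + ((P*(-1*(-4)))*(-5))/3 = -2 + ((P*4)*(-5))/3 = -2 + ((4*P)*(-5))/3 = -2 + (-20*P)/3 = -2 - 20*P/3)
D(J, N) = 108 - 12*J (D(J, N) = (-9 + J)*(-12) = 108 - 12*J)
-D(b(-8, -10), L) = -(108 - 12*(-2 - 20/3*(-8))) = -(108 - 12*(-2 + 160/3)) = -(108 - 12*154/3) = -(108 - 616) = -1*(-508) = 508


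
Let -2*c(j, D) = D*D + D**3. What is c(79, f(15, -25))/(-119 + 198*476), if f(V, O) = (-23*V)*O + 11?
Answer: -18945639528/5537 ≈ -3.4216e+6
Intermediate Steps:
f(V, O) = 11 - 23*O*V (f(V, O) = -23*O*V + 11 = 11 - 23*O*V)
c(j, D) = -D**2/2 - D**3/2 (c(j, D) = -(D*D + D**3)/2 = -(D**2 + D**3)/2 = -D**2/2 - D**3/2)
c(79, f(15, -25))/(-119 + 198*476) = ((11 - 23*(-25)*15)**2*(-1 - (11 - 23*(-25)*15))/2)/(-119 + 198*476) = ((11 + 8625)**2*(-1 - (11 + 8625))/2)/(-119 + 94248) = ((1/2)*8636**2*(-1 - 1*8636))/94129 = ((1/2)*74580496*(-1 - 8636))*(1/94129) = ((1/2)*74580496*(-8637))*(1/94129) = -322075871976*1/94129 = -18945639528/5537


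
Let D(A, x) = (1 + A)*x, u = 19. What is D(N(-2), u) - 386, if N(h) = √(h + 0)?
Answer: -367 + 19*I*√2 ≈ -367.0 + 26.87*I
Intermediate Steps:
N(h) = √h
D(A, x) = x*(1 + A)
D(N(-2), u) - 386 = 19*(1 + √(-2)) - 386 = 19*(1 + I*√2) - 386 = (19 + 19*I*√2) - 386 = -367 + 19*I*√2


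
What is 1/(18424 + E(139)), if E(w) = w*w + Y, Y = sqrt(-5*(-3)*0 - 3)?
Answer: 37745/1424685028 - I*sqrt(3)/1424685028 ≈ 2.6494e-5 - 1.2157e-9*I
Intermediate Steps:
Y = I*sqrt(3) (Y = sqrt(15*0 - 3) = sqrt(0 - 3) = sqrt(-3) = I*sqrt(3) ≈ 1.732*I)
E(w) = w**2 + I*sqrt(3) (E(w) = w*w + I*sqrt(3) = w**2 + I*sqrt(3))
1/(18424 + E(139)) = 1/(18424 + (139**2 + I*sqrt(3))) = 1/(18424 + (19321 + I*sqrt(3))) = 1/(37745 + I*sqrt(3))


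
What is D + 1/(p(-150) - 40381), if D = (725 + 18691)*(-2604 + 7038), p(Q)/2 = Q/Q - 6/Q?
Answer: 86906079723287/1009473 ≈ 8.6090e+7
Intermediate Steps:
p(Q) = 2 - 12/Q (p(Q) = 2*(Q/Q - 6/Q) = 2*(1 - 6/Q) = 2 - 12/Q)
D = 86090544 (D = 19416*4434 = 86090544)
D + 1/(p(-150) - 40381) = 86090544 + 1/((2 - 12/(-150)) - 40381) = 86090544 + 1/((2 - 12*(-1/150)) - 40381) = 86090544 + 1/((2 + 2/25) - 40381) = 86090544 + 1/(52/25 - 40381) = 86090544 + 1/(-1009473/25) = 86090544 - 25/1009473 = 86906079723287/1009473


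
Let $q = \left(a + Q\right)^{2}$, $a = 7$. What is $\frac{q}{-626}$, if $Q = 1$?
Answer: $- \frac{32}{313} \approx -0.10224$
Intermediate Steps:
$q = 64$ ($q = \left(7 + 1\right)^{2} = 8^{2} = 64$)
$\frac{q}{-626} = \frac{64}{-626} = 64 \left(- \frac{1}{626}\right) = - \frac{32}{313}$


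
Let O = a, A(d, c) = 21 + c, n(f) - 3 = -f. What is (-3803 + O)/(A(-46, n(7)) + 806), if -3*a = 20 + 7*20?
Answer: -11569/2469 ≈ -4.6857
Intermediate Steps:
a = -160/3 (a = -(20 + 7*20)/3 = -(20 + 140)/3 = -⅓*160 = -160/3 ≈ -53.333)
n(f) = 3 - f
O = -160/3 ≈ -53.333
(-3803 + O)/(A(-46, n(7)) + 806) = (-3803 - 160/3)/((21 + (3 - 1*7)) + 806) = -11569/(3*((21 + (3 - 7)) + 806)) = -11569/(3*((21 - 4) + 806)) = -11569/(3*(17 + 806)) = -11569/3/823 = -11569/3*1/823 = -11569/2469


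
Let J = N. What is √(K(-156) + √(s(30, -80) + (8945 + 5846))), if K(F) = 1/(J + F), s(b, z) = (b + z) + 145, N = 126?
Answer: √(-30 + 2700*√1654)/30 ≈ 11.044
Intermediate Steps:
J = 126
s(b, z) = 145 + b + z
K(F) = 1/(126 + F)
√(K(-156) + √(s(30, -80) + (8945 + 5846))) = √(1/(126 - 156) + √((145 + 30 - 80) + (8945 + 5846))) = √(1/(-30) + √(95 + 14791)) = √(-1/30 + √14886) = √(-1/30 + 3*√1654)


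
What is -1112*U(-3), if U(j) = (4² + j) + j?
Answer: -11120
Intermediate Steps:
U(j) = 16 + 2*j (U(j) = (16 + j) + j = 16 + 2*j)
-1112*U(-3) = -1112*(16 + 2*(-3)) = -1112*(16 - 6) = -1112*10 = -11120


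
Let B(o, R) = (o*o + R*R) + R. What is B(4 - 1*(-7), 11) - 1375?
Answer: -1122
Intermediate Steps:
B(o, R) = R + R² + o² (B(o, R) = (o² + R²) + R = (R² + o²) + R = R + R² + o²)
B(4 - 1*(-7), 11) - 1375 = (11 + 11² + (4 - 1*(-7))²) - 1375 = (11 + 121 + (4 + 7)²) - 1375 = (11 + 121 + 11²) - 1375 = (11 + 121 + 121) - 1375 = 253 - 1375 = -1122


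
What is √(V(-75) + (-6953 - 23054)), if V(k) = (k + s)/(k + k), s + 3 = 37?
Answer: I*√27006054/30 ≈ 173.22*I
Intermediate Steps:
s = 34 (s = -3 + 37 = 34)
V(k) = (34 + k)/(2*k) (V(k) = (k + 34)/(k + k) = (34 + k)/((2*k)) = (34 + k)*(1/(2*k)) = (34 + k)/(2*k))
√(V(-75) + (-6953 - 23054)) = √((½)*(34 - 75)/(-75) + (-6953 - 23054)) = √((½)*(-1/75)*(-41) - 30007) = √(41/150 - 30007) = √(-4501009/150) = I*√27006054/30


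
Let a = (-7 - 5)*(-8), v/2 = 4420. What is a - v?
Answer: -8744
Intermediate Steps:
v = 8840 (v = 2*4420 = 8840)
a = 96 (a = -12*(-8) = 96)
a - v = 96 - 1*8840 = 96 - 8840 = -8744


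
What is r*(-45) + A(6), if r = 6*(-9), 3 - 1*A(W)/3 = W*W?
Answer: 2331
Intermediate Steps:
A(W) = 9 - 3*W² (A(W) = 9 - 3*W*W = 9 - 3*W²)
r = -54
r*(-45) + A(6) = -54*(-45) + (9 - 3*6²) = 2430 + (9 - 3*36) = 2430 + (9 - 108) = 2430 - 99 = 2331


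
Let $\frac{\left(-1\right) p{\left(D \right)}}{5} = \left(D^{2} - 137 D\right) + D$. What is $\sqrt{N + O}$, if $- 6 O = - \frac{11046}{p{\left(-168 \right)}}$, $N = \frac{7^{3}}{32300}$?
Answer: $\frac{\sqrt{20490474}}{77520} \approx 0.058393$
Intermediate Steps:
$p{\left(D \right)} = - 5 D^{2} + 680 D$ ($p{\left(D \right)} = - 5 \left(\left(D^{2} - 137 D\right) + D\right) = - 5 \left(D^{2} - 136 D\right) = - 5 D^{2} + 680 D$)
$N = \frac{343}{32300}$ ($N = 343 \cdot \frac{1}{32300} = \frac{343}{32300} \approx 0.010619$)
$O = - \frac{263}{36480}$ ($O = - \frac{\left(-11046\right) \frac{1}{5 \left(-168\right) \left(136 - -168\right)}}{6} = - \frac{\left(-11046\right) \frac{1}{5 \left(-168\right) \left(136 + 168\right)}}{6} = - \frac{\left(-11046\right) \frac{1}{5 \left(-168\right) 304}}{6} = - \frac{\left(-11046\right) \frac{1}{-255360}}{6} = - \frac{\left(-11046\right) \left(- \frac{1}{255360}\right)}{6} = \left(- \frac{1}{6}\right) \frac{263}{6080} = - \frac{263}{36480} \approx -0.0072094$)
$\sqrt{N + O} = \sqrt{\frac{343}{32300} - \frac{263}{36480}} = \sqrt{\frac{10573}{3100800}} = \frac{\sqrt{20490474}}{77520}$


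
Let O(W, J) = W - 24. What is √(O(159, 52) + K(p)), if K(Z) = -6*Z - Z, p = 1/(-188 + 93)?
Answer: 4*√76190/95 ≈ 11.622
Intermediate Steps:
p = -1/95 (p = 1/(-95) = -1/95 ≈ -0.010526)
O(W, J) = -24 + W
K(Z) = -7*Z
√(O(159, 52) + K(p)) = √((-24 + 159) - 7*(-1/95)) = √(135 + 7/95) = √(12832/95) = 4*√76190/95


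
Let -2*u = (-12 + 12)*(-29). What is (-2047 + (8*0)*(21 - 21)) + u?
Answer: -2047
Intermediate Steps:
u = 0 (u = -(-12 + 12)*(-29)/2 = -0*(-29) = -½*0 = 0)
(-2047 + (8*0)*(21 - 21)) + u = (-2047 + (8*0)*(21 - 21)) + 0 = (-2047 + 0*0) + 0 = (-2047 + 0) + 0 = -2047 + 0 = -2047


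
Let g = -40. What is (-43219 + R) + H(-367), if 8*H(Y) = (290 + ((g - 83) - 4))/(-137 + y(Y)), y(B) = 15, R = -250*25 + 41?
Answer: -48241891/976 ≈ -49428.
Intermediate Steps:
R = -6209 (R = -6250 + 41 = -6209)
H(Y) = -163/976 (H(Y) = ((290 + ((-40 - 83) - 4))/(-137 + 15))/8 = ((290 + (-123 - 4))/(-122))/8 = ((290 - 127)*(-1/122))/8 = (163*(-1/122))/8 = (⅛)*(-163/122) = -163/976)
(-43219 + R) + H(-367) = (-43219 - 6209) - 163/976 = -49428 - 163/976 = -48241891/976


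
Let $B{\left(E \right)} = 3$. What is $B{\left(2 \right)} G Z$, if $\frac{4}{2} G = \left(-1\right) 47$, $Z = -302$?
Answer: $21291$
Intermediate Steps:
$G = - \frac{47}{2}$ ($G = \frac{\left(-1\right) 47}{2} = \frac{1}{2} \left(-47\right) = - \frac{47}{2} \approx -23.5$)
$B{\left(2 \right)} G Z = 3 \left(- \frac{47}{2}\right) \left(-302\right) = \left(- \frac{141}{2}\right) \left(-302\right) = 21291$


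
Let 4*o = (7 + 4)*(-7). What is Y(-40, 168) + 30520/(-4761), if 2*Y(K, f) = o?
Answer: -610757/38088 ≈ -16.035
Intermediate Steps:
o = -77/4 (o = ((7 + 4)*(-7))/4 = (11*(-7))/4 = (¼)*(-77) = -77/4 ≈ -19.250)
Y(K, f) = -77/8 (Y(K, f) = (½)*(-77/4) = -77/8)
Y(-40, 168) + 30520/(-4761) = -77/8 + 30520/(-4761) = -77/8 + 30520*(-1/4761) = -77/8 - 30520/4761 = -610757/38088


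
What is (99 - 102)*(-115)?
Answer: 345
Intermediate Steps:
(99 - 102)*(-115) = -3*(-115) = 345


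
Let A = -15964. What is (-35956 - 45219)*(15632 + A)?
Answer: 26950100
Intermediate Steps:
(-35956 - 45219)*(15632 + A) = (-35956 - 45219)*(15632 - 15964) = -81175*(-332) = 26950100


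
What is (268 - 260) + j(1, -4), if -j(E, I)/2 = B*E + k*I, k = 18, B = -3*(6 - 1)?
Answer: 182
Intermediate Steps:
B = -15 (B = -3*5 = -15)
j(E, I) = -36*I + 30*E (j(E, I) = -2*(-15*E + 18*I) = -36*I + 30*E)
(268 - 260) + j(1, -4) = (268 - 260) + (-36*(-4) + 30*1) = 8 + (144 + 30) = 8 + 174 = 182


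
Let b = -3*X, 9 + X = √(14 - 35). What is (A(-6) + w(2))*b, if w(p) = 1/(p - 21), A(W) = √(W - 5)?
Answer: 3*(-1 + 19*I*√11)*(9 - I*√21)/19 ≈ 44.175 + 90.272*I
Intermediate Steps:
A(W) = √(-5 + W)
X = -9 + I*√21 (X = -9 + √(14 - 35) = -9 + √(-21) = -9 + I*√21 ≈ -9.0 + 4.5826*I)
w(p) = 1/(-21 + p)
b = 27 - 3*I*√21 (b = -3*(-9 + I*√21) = 27 - 3*I*√21 ≈ 27.0 - 13.748*I)
(A(-6) + w(2))*b = (√(-5 - 6) + 1/(-21 + 2))*(27 - 3*I*√21) = (√(-11) + 1/(-19))*(27 - 3*I*√21) = (I*√11 - 1/19)*(27 - 3*I*√21) = (-1/19 + I*√11)*(27 - 3*I*√21) = (27 - 3*I*√21)*(-1/19 + I*√11)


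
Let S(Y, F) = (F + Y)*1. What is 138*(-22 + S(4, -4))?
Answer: -3036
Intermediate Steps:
S(Y, F) = F + Y
138*(-22 + S(4, -4)) = 138*(-22 + (-4 + 4)) = 138*(-22 + 0) = 138*(-22) = -3036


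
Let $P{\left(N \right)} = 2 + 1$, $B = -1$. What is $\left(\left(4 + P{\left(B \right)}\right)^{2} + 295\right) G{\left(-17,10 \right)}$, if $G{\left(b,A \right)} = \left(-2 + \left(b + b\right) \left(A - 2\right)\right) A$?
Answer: $-942560$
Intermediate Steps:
$G{\left(b,A \right)} = A \left(-2 + 2 b \left(-2 + A\right)\right)$ ($G{\left(b,A \right)} = \left(-2 + 2 b \left(-2 + A\right)\right) A = A \left(-2 + 2 b \left(-2 + A\right)\right)$)
$P{\left(N \right)} = 3$
$\left(\left(4 + P{\left(B \right)}\right)^{2} + 295\right) G{\left(-17,10 \right)} = \left(\left(4 + 3\right)^{2} + 295\right) 2 \cdot 10 \left(-1 - -34 + 10 \left(-17\right)\right) = \left(7^{2} + 295\right) 2 \cdot 10 \left(-1 + 34 - 170\right) = \left(49 + 295\right) 2 \cdot 10 \left(-137\right) = 344 \left(-2740\right) = -942560$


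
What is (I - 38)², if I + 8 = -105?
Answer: 22801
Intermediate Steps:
I = -113 (I = -8 - 105 = -113)
(I - 38)² = (-113 - 38)² = (-151)² = 22801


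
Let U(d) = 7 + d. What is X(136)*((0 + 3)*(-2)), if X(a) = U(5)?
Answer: -72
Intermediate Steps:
X(a) = 12 (X(a) = 7 + 5 = 12)
X(136)*((0 + 3)*(-2)) = 12*((0 + 3)*(-2)) = 12*(3*(-2)) = 12*(-6) = -72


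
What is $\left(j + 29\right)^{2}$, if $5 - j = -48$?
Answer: $6724$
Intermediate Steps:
$j = 53$ ($j = 5 - -48 = 5 + 48 = 53$)
$\left(j + 29\right)^{2} = \left(53 + 29\right)^{2} = 82^{2} = 6724$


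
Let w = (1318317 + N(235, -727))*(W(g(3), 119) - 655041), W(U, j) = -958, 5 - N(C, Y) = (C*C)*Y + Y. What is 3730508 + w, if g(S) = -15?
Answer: -27202716145868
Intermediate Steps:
N(C, Y) = 5 - Y - Y*C**2 (N(C, Y) = 5 - ((C*C)*Y + Y) = 5 - (C**2*Y + Y) = 5 - (Y*C**2 + Y) = 5 - (Y + Y*C**2) = 5 + (-Y - Y*C**2) = 5 - Y - Y*C**2)
w = -27202719876376 (w = (1318317 + (5 - 1*(-727) - 1*(-727)*235**2))*(-958 - 655041) = (1318317 + (5 + 727 - 1*(-727)*55225))*(-655999) = (1318317 + (5 + 727 + 40148575))*(-655999) = (1318317 + 40149307)*(-655999) = 41467624*(-655999) = -27202719876376)
3730508 + w = 3730508 - 27202719876376 = -27202716145868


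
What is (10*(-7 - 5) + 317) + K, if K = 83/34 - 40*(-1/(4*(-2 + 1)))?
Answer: 6441/34 ≈ 189.44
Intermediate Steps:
K = -257/34 (K = 83*(1/34) - 40/((-1*(-4))) = 83/34 - 40/4 = 83/34 - 40*¼ = 83/34 - 10 = -257/34 ≈ -7.5588)
(10*(-7 - 5) + 317) + K = (10*(-7 - 5) + 317) - 257/34 = (10*(-12) + 317) - 257/34 = (-120 + 317) - 257/34 = 197 - 257/34 = 6441/34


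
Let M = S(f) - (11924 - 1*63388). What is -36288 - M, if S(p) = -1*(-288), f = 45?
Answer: -88040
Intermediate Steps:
S(p) = 288
M = 51752 (M = 288 - (11924 - 1*63388) = 288 - (11924 - 63388) = 288 - 1*(-51464) = 288 + 51464 = 51752)
-36288 - M = -36288 - 1*51752 = -36288 - 51752 = -88040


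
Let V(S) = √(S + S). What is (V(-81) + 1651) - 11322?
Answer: -9671 + 9*I*√2 ≈ -9671.0 + 12.728*I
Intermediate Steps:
V(S) = √2*√S (V(S) = √(2*S) = √2*√S)
(V(-81) + 1651) - 11322 = (√2*√(-81) + 1651) - 11322 = (√2*(9*I) + 1651) - 11322 = (9*I*√2 + 1651) - 11322 = (1651 + 9*I*√2) - 11322 = -9671 + 9*I*√2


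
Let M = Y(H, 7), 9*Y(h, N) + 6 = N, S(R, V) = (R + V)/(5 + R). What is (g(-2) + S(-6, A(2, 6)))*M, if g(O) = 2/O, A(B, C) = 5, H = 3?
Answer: 0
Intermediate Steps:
S(R, V) = (R + V)/(5 + R)
Y(h, N) = -2/3 + N/9
M = 1/9 (M = -2/3 + (1/9)*7 = -2/3 + 7/9 = 1/9 ≈ 0.11111)
(g(-2) + S(-6, A(2, 6)))*M = (2/(-2) + (-6 + 5)/(5 - 6))*(1/9) = (2*(-1/2) - 1/(-1))*(1/9) = (-1 - 1*(-1))*(1/9) = (-1 + 1)*(1/9) = 0*(1/9) = 0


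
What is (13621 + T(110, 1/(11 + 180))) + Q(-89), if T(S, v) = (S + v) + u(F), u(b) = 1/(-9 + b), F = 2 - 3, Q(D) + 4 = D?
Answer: 26048399/1910 ≈ 13638.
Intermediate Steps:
Q(D) = -4 + D
F = -1
T(S, v) = -⅒ + S + v (T(S, v) = (S + v) + 1/(-9 - 1) = (S + v) + 1/(-10) = (S + v) - ⅒ = -⅒ + S + v)
(13621 + T(110, 1/(11 + 180))) + Q(-89) = (13621 + (-⅒ + 110 + 1/(11 + 180))) + (-4 - 89) = (13621 + (-⅒ + 110 + 1/191)) - 93 = (13621 + 209919/1910) - 93 = 26226029/1910 - 93 = 26048399/1910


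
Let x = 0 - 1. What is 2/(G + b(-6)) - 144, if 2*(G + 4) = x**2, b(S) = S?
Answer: -2740/19 ≈ -144.21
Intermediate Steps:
x = -1
G = -7/2 (G = -4 + (1/2)*(-1)**2 = -4 + (1/2)*1 = -4 + 1/2 = -7/2 ≈ -3.5000)
2/(G + b(-6)) - 144 = 2/(-7/2 - 6) - 144 = 2/(-19/2) - 144 = 2*(-2/19) - 144 = -4/19 - 144 = -2740/19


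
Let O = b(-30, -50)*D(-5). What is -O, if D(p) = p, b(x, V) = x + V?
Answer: -400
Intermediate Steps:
b(x, V) = V + x
O = 400 (O = (-50 - 30)*(-5) = -80*(-5) = 400)
-O = -1*400 = -400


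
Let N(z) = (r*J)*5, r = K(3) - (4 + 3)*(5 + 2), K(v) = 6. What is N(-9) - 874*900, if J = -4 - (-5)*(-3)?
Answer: -782515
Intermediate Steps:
J = -19 (J = -4 - 1*15 = -4 - 15 = -19)
r = -43 (r = 6 - (4 + 3)*(5 + 2) = 6 - 7*7 = 6 - 1*49 = 6 - 49 = -43)
N(z) = 4085 (N(z) = -43*(-19)*5 = 817*5 = 4085)
N(-9) - 874*900 = 4085 - 874*900 = 4085 - 786600 = -782515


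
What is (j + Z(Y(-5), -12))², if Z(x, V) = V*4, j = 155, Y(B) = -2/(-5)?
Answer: 11449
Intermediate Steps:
Y(B) = ⅖ (Y(B) = -2*(-⅕) = ⅖)
Z(x, V) = 4*V
(j + Z(Y(-5), -12))² = (155 + 4*(-12))² = (155 - 48)² = 107² = 11449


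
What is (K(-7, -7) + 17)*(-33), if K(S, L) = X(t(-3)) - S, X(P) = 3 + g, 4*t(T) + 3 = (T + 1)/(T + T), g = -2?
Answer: -825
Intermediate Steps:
t(T) = -3/4 + (1 + T)/(8*T) (t(T) = -3/4 + ((T + 1)/(T + T))/4 = -3/4 + ((1 + T)/((2*T)))/4 = -3/4 + ((1 + T)*(1/(2*T)))/4 = -3/4 + ((1 + T)/(2*T))/4 = -3/4 + (1 + T)/(8*T))
X(P) = 1 (X(P) = 3 - 2 = 1)
K(S, L) = 1 - S
(K(-7, -7) + 17)*(-33) = ((1 - 1*(-7)) + 17)*(-33) = ((1 + 7) + 17)*(-33) = (8 + 17)*(-33) = 25*(-33) = -825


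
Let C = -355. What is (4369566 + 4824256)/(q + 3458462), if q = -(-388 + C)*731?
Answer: 9193822/4001595 ≈ 2.2975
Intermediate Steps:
q = 543133 (q = -(-388 - 355)*731 = -(-743)*731 = -1*(-543133) = 543133)
(4369566 + 4824256)/(q + 3458462) = (4369566 + 4824256)/(543133 + 3458462) = 9193822/4001595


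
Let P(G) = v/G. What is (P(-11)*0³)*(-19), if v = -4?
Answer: 0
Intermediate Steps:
P(G) = -4/G
(P(-11)*0³)*(-19) = (-4/(-11)*0³)*(-19) = (-4*(-1/11)*0)*(-19) = ((4/11)*0)*(-19) = 0*(-19) = 0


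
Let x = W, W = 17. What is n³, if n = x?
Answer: 4913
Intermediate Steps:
x = 17
n = 17
n³ = 17³ = 4913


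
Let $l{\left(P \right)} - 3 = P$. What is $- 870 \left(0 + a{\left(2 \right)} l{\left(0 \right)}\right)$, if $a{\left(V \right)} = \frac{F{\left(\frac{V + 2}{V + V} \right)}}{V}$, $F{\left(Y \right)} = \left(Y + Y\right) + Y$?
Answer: $-3915$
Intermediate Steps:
$F{\left(Y \right)} = 3 Y$ ($F{\left(Y \right)} = 2 Y + Y = 3 Y$)
$l{\left(P \right)} = 3 + P$
$a{\left(V \right)} = \frac{3 \left(2 + V\right)}{2 V^{2}}$ ($a{\left(V \right)} = \frac{3 \frac{V + 2}{V + V}}{V} = \frac{3 \frac{2 + V}{2 V}}{V} = \frac{\frac{3}{2} \frac{1}{V} \left(2 + V\right)}{V} = \frac{3 \left(2 + V\right)}{2 V^{2}}$)
$- 870 \left(0 + a{\left(2 \right)} l{\left(0 \right)}\right) = - 870 \left(0 + \frac{3 \left(2 + 2\right)}{2 \cdot 4} \left(3 + 0\right)\right) = - 870 \left(0 + \frac{3}{2} \cdot \frac{1}{4} \cdot 4 \cdot 3\right) = - 870 \left(0 + \frac{3}{2} \cdot 3\right) = - 870 \left(0 + \frac{9}{2}\right) = \left(-870\right) \frac{9}{2} = -3915$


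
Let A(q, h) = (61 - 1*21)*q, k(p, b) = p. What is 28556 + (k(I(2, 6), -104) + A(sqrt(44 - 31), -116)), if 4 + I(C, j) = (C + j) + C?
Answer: 28562 + 40*sqrt(13) ≈ 28706.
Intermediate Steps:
I(C, j) = -4 + j + 2*C (I(C, j) = -4 + ((C + j) + C) = -4 + (j + 2*C) = -4 + j + 2*C)
A(q, h) = 40*q (A(q, h) = (61 - 21)*q = 40*q)
28556 + (k(I(2, 6), -104) + A(sqrt(44 - 31), -116)) = 28556 + ((-4 + 6 + 2*2) + 40*sqrt(44 - 31)) = 28556 + ((-4 + 6 + 4) + 40*sqrt(13)) = 28556 + (6 + 40*sqrt(13)) = 28562 + 40*sqrt(13)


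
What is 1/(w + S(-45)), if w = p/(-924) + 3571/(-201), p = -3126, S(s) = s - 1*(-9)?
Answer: -30954/1559557 ≈ -0.019848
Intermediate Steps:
S(s) = 9 + s (S(s) = s + 9 = 9 + s)
w = -445213/30954 (w = -3126/(-924) + 3571/(-201) = -3126*(-1/924) + 3571*(-1/201) = 521/154 - 3571/201 = -445213/30954 ≈ -14.383)
1/(w + S(-45)) = 1/(-445213/30954 + (9 - 45)) = 1/(-445213/30954 - 36) = 1/(-1559557/30954) = -30954/1559557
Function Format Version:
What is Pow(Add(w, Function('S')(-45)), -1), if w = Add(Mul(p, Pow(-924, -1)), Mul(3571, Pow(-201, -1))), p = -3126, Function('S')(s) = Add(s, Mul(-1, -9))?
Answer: Rational(-30954, 1559557) ≈ -0.019848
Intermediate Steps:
Function('S')(s) = Add(9, s) (Function('S')(s) = Add(s, 9) = Add(9, s))
w = Rational(-445213, 30954) (w = Add(Mul(-3126, Pow(-924, -1)), Mul(3571, Pow(-201, -1))) = Add(Mul(-3126, Rational(-1, 924)), Mul(3571, Rational(-1, 201))) = Add(Rational(521, 154), Rational(-3571, 201)) = Rational(-445213, 30954) ≈ -14.383)
Pow(Add(w, Function('S')(-45)), -1) = Pow(Add(Rational(-445213, 30954), Add(9, -45)), -1) = Pow(Add(Rational(-445213, 30954), -36), -1) = Pow(Rational(-1559557, 30954), -1) = Rational(-30954, 1559557)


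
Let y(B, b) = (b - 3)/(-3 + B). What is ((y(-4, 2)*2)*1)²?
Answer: 4/49 ≈ 0.081633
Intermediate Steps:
y(B, b) = (-3 + b)/(-3 + B)
((y(-4, 2)*2)*1)² = ((((-3 + 2)/(-3 - 4))*2)*1)² = (((-1/(-7))*2)*1)² = ((-⅐*(-1)*2)*1)² = (((⅐)*2)*1)² = ((2/7)*1)² = (2/7)² = 4/49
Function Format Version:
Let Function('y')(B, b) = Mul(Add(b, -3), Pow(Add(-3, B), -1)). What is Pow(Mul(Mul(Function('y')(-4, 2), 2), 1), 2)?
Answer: Rational(4, 49) ≈ 0.081633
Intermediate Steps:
Function('y')(B, b) = Mul(Pow(Add(-3, B), -1), Add(-3, b)) (Function('y')(B, b) = Mul(Add(-3, b), Pow(Add(-3, B), -1)) = Mul(Pow(Add(-3, B), -1), Add(-3, b)))
Pow(Mul(Mul(Function('y')(-4, 2), 2), 1), 2) = Pow(Mul(Mul(Mul(Pow(Add(-3, -4), -1), Add(-3, 2)), 2), 1), 2) = Pow(Mul(Mul(Mul(Pow(-7, -1), -1), 2), 1), 2) = Pow(Mul(Mul(Mul(Rational(-1, 7), -1), 2), 1), 2) = Pow(Mul(Mul(Rational(1, 7), 2), 1), 2) = Pow(Mul(Rational(2, 7), 1), 2) = Pow(Rational(2, 7), 2) = Rational(4, 49)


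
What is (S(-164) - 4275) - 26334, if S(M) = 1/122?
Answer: -3734297/122 ≈ -30609.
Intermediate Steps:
S(M) = 1/122
(S(-164) - 4275) - 26334 = (1/122 - 4275) - 26334 = -521549/122 - 26334 = -3734297/122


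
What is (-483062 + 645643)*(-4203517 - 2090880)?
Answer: -1023349358657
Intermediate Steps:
(-483062 + 645643)*(-4203517 - 2090880) = 162581*(-6294397) = -1023349358657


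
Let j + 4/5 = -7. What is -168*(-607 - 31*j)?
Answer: 306768/5 ≈ 61354.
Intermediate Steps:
j = -39/5 (j = -⅘ - 7 = -39/5 ≈ -7.8000)
-168*(-607 - 31*j) = -168*(-607 - 31*(-39/5)) = -168*(-607 + 1209/5) = -168*(-1826/5) = 306768/5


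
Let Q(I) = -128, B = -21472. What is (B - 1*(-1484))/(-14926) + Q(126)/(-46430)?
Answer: 232488342/173253545 ≈ 1.3419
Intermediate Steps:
(B - 1*(-1484))/(-14926) + Q(126)/(-46430) = (-21472 - 1*(-1484))/(-14926) - 128/(-46430) = (-21472 + 1484)*(-1/14926) - 128*(-1/46430) = -19988*(-1/14926) + 64/23215 = 9994/7463 + 64/23215 = 232488342/173253545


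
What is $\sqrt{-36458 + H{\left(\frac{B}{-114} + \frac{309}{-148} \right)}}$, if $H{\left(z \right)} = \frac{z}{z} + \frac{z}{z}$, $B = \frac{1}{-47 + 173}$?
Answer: $14 i \sqrt{186} \approx 190.93 i$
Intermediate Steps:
$B = \frac{1}{126} \approx 0.0079365$
$H{\left(z \right)} = 2$ ($H{\left(z \right)} = 1 + 1 = 2$)
$\sqrt{-36458 + H{\left(\frac{B}{-114} + \frac{309}{-148} \right)}} = \sqrt{-36458 + 2} = \sqrt{-36456} = 14 i \sqrt{186}$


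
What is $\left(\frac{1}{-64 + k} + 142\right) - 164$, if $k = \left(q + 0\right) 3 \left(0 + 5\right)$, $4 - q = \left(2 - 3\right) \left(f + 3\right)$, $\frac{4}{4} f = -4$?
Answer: $- \frac{419}{19} \approx -22.053$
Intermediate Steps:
$f = -4$
$q = 3$ ($q = 4 - \left(2 - 3\right) \left(-4 + 3\right) = 4 - \left(-1\right) \left(-1\right) = 4 - 1 = 3$)
$k = 45$ ($k = \left(3 + 0\right) 3 \left(0 + 5\right) = 3 \cdot 3 \cdot 5 = 3 \cdot 15 = 45$)
$\left(\frac{1}{-64 + k} + 142\right) - 164 = \left(\frac{1}{-64 + 45} + 142\right) - 164 = \left(\frac{1}{-19} + 142\right) - 164 = \left(- \frac{1}{19} + 142\right) - 164 = \frac{2697}{19} - 164 = - \frac{419}{19}$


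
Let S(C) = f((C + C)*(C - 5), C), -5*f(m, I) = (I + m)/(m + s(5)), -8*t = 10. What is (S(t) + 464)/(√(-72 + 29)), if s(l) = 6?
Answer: -80249*I*√43/7439 ≈ -70.739*I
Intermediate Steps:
t = -5/4 (t = -⅛*10 = -5/4 ≈ -1.2500)
f(m, I) = -(I + m)/(5*(6 + m)) (f(m, I) = -(I + m)/(5*(m + 6)) = -(I + m)/(5*(6 + m)))
S(C) = (-C - 2*C*(-5 + C))/(5*(6 + 2*C*(-5 + C))) (S(C) = (-C - (C + C)*(C - 5))/(5*(6 + (C + C)*(C - 5))) = (-C - 2*C*(-5 + C))/(5*(6 + (2*C)*(-5 + C))) = (-C - 2*C*(-5 + C))/(5*(6 + 2*C*(-5 + C))))
(S(t) + 464)/(√(-72 + 29)) = ((⅒)*(-5/4)*(9 - 2*(-5/4))/(3 - 5*(-5 - 5/4)/4) + 464)/(√(-72 + 29)) = ((⅒)*(-5/4)*(9 + 5/2)/(3 - 5/4*(-25/4)) + 464)/(√(-43)) = ((⅒)*(-5/4)*(23/2)/(3 + 125/16) + 464)/((I*√43)) = ((⅒)*(-5/4)*(23/2)/(173/16) + 464)*(-I*√43/43) = ((⅒)*(-5/4)*(16/173)*(23/2) + 464)*(-I*√43/43) = (-23/173 + 464)*(-I*√43/43) = 80249*(-I*√43/43)/173 = -80249*I*√43/7439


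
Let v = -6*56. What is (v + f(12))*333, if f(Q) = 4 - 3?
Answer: -111555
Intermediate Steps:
f(Q) = 1
v = -336
(v + f(12))*333 = (-336 + 1)*333 = -335*333 = -111555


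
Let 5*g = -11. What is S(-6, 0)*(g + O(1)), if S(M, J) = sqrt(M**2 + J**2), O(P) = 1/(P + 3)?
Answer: -117/10 ≈ -11.700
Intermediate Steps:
O(P) = 1/(3 + P)
g = -11/5 (g = (1/5)*(-11) = -11/5 ≈ -2.2000)
S(M, J) = sqrt(J**2 + M**2)
S(-6, 0)*(g + O(1)) = sqrt(0**2 + (-6)**2)*(-11/5 + 1/(3 + 1)) = sqrt(0 + 36)*(-11/5 + 1/4) = sqrt(36)*(-11/5 + 1/4) = 6*(-39/20) = -117/10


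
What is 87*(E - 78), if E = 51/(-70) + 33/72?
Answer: -1906663/280 ≈ -6809.5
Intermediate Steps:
E = -227/840 (E = 51*(-1/70) + 33*(1/72) = -51/70 + 11/24 = -227/840 ≈ -0.27024)
87*(E - 78) = 87*(-227/840 - 78) = 87*(-65747/840) = -1906663/280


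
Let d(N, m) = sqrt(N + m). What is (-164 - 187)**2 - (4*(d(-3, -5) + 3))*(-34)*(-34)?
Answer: 109329 - 9248*I*sqrt(2) ≈ 1.0933e+5 - 13079.0*I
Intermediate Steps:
(-164 - 187)**2 - (4*(d(-3, -5) + 3))*(-34)*(-34) = (-164 - 187)**2 - (4*(sqrt(-3 - 5) + 3))*(-34)*(-34) = (-351)**2 - (4*(sqrt(-8) + 3))*(-34)*(-34) = 123201 - (4*(2*I*sqrt(2) + 3))*(-34)*(-34) = 123201 - (4*(3 + 2*I*sqrt(2)))*(-34)*(-34) = 123201 - (12 + 8*I*sqrt(2))*(-34)*(-34) = 123201 - (-408 - 272*I*sqrt(2))*(-34) = 123201 - (13872 + 9248*I*sqrt(2)) = 123201 + (-13872 - 9248*I*sqrt(2)) = 109329 - 9248*I*sqrt(2)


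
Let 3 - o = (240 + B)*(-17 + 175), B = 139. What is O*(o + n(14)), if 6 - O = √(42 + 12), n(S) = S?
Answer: -359190 + 179595*√6 ≈ 80726.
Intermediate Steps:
O = 6 - 3*√6 (O = 6 - √(42 + 12) = 6 - √54 = 6 - 3*√6 ≈ -1.3485)
o = -59879 (o = 3 - (240 + 139)*(-17 + 175) = 3 - 379*158 = 3 - 1*59882 = 3 - 59882 = -59879)
O*(o + n(14)) = (6 - 3*√6)*(-59879 + 14) = (6 - 3*√6)*(-59865) = -359190 + 179595*√6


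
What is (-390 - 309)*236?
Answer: -164964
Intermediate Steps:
(-390 - 309)*236 = -699*236 = -164964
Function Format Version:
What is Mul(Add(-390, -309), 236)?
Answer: -164964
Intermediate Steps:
Mul(Add(-390, -309), 236) = Mul(-699, 236) = -164964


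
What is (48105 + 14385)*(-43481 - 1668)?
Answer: -2821361010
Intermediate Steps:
(48105 + 14385)*(-43481 - 1668) = 62490*(-45149) = -2821361010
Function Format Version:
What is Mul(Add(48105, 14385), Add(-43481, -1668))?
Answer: -2821361010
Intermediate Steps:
Mul(Add(48105, 14385), Add(-43481, -1668)) = Mul(62490, -45149) = -2821361010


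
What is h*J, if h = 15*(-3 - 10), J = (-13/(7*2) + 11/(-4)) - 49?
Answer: 287625/28 ≈ 10272.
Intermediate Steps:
J = -1475/28 (J = (-13/14 + 11*(-1/4)) - 49 = (-13*1/14 - 11/4) - 49 = (-13/14 - 11/4) - 49 = -103/28 - 49 = -1475/28 ≈ -52.679)
h = -195 (h = 15*(-13) = -195)
h*J = -195*(-1475/28) = 287625/28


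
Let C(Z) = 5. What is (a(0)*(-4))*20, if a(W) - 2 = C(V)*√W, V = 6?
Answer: -160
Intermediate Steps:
a(W) = 2 + 5*√W
(a(0)*(-4))*20 = ((2 + 5*√0)*(-4))*20 = ((2 + 5*0)*(-4))*20 = ((2 + 0)*(-4))*20 = (2*(-4))*20 = -8*20 = -160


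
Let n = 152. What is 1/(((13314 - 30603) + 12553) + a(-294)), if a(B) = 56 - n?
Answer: -1/4832 ≈ -0.00020695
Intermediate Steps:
a(B) = -96 (a(B) = 56 - 1*152 = 56 - 152 = -96)
1/(((13314 - 30603) + 12553) + a(-294)) = 1/(((13314 - 30603) + 12553) - 96) = 1/((-17289 + 12553) - 96) = 1/(-4736 - 96) = 1/(-4832) = -1/4832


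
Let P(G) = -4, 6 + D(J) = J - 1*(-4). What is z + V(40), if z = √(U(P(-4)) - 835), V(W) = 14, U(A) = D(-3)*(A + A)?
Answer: 14 + I*√795 ≈ 14.0 + 28.196*I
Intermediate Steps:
D(J) = -2 + J (D(J) = -6 + (J - 1*(-4)) = -6 + (J + 4) = -6 + (4 + J) = -2 + J)
U(A) = -10*A (U(A) = (-2 - 3)*(A + A) = -10*A)
z = I*√795 (z = √(-10*(-4) - 835) = √(40 - 835) = √(-795) = I*√795 ≈ 28.196*I)
z + V(40) = I*√795 + 14 = 14 + I*√795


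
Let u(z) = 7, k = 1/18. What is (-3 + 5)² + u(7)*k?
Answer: 79/18 ≈ 4.3889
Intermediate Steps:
k = 1/18 ≈ 0.055556
(-3 + 5)² + u(7)*k = (-3 + 5)² + 7*(1/18) = 2² + 7/18 = 4 + 7/18 = 79/18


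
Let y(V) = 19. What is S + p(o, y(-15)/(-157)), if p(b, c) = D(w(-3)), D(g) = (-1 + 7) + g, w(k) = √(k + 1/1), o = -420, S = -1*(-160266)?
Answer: 160272 + I*√2 ≈ 1.6027e+5 + 1.4142*I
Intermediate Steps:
S = 160266
w(k) = √(1 + k) (w(k) = √(k + 1) = √(1 + k))
D(g) = 6 + g
p(b, c) = 6 + I*√2 (p(b, c) = 6 + √(1 - 3) = 6 + √(-2) = 6 + I*√2)
S + p(o, y(-15)/(-157)) = 160266 + (6 + I*√2) = 160272 + I*√2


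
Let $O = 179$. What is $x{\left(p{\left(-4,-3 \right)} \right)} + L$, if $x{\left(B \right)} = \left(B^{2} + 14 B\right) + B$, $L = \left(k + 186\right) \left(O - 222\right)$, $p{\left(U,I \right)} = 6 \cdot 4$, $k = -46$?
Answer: $-5084$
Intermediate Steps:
$p{\left(U,I \right)} = 24$
$L = -6020$ ($L = \left(-46 + 186\right) \left(179 - 222\right) = 140 \left(-43\right) = -6020$)
$x{\left(B \right)} = B^{2} + 15 B$
$x{\left(p{\left(-4,-3 \right)} \right)} + L = 24 \left(15 + 24\right) - 6020 = 24 \cdot 39 - 6020 = 936 - 6020 = -5084$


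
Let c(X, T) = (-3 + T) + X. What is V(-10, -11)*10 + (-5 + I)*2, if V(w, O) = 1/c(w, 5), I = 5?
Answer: -5/4 ≈ -1.2500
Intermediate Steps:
c(X, T) = -3 + T + X
V(w, O) = 1/(2 + w) (V(w, O) = 1/(-3 + 5 + w) = 1/(2 + w))
V(-10, -11)*10 + (-5 + I)*2 = 10/(2 - 10) + (-5 + 5)*2 = 10/(-8) + 0*2 = -⅛*10 + 0 = -5/4 + 0 = -5/4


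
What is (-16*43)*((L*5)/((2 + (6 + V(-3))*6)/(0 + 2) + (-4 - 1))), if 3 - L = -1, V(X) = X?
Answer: -2752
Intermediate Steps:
L = 4 (L = 3 - 1*(-1) = 3 + 1 = 4)
(-16*43)*((L*5)/((2 + (6 + V(-3))*6)/(0 + 2) + (-4 - 1))) = (-16*43)*((4*5)/((2 + (6 - 3)*6)/(0 + 2) + (-4 - 1))) = -13760/((2 + 3*6)/2 - 5) = -13760/((2 + 18)*(½) - 5) = -13760/(20*(½) - 5) = -13760/(10 - 5) = -13760/5 = -688*4 = -2752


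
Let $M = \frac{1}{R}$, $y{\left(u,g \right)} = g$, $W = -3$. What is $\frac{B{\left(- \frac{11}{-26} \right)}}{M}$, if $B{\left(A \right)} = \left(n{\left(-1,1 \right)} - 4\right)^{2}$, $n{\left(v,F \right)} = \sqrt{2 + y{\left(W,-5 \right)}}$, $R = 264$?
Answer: $3432 - 2112 i \sqrt{3} \approx 3432.0 - 3658.1 i$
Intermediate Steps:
$n{\left(v,F \right)} = i \sqrt{3}$ ($n{\left(v,F \right)} = \sqrt{2 - 5} = \sqrt{-3} = i \sqrt{3}$)
$B{\left(A \right)} = \left(-4 + i \sqrt{3}\right)^{2}$ ($B{\left(A \right)} = \left(i \sqrt{3} - 4\right)^{2} = \left(-4 + i \sqrt{3}\right)^{2}$)
$M = \frac{1}{264} \approx 0.0037879$
$\frac{B{\left(- \frac{11}{-26} \right)}}{M} = \left(4 - i \sqrt{3}\right)^{2} \frac{1}{\frac{1}{264}} = \left(4 - i \sqrt{3}\right)^{2} \cdot 264 = 264 \left(4 - i \sqrt{3}\right)^{2}$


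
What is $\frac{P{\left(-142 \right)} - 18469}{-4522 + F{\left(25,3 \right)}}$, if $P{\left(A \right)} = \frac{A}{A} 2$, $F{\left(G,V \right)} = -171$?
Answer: $\frac{18467}{4693} \approx 3.935$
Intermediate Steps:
$P{\left(A \right)} = 2$ ($P{\left(A \right)} = 1 \cdot 2 = 2$)
$\frac{P{\left(-142 \right)} - 18469}{-4522 + F{\left(25,3 \right)}} = \frac{2 - 18469}{-4522 - 171} = - \frac{18467}{-4693} = \left(-18467\right) \left(- \frac{1}{4693}\right) = \frac{18467}{4693}$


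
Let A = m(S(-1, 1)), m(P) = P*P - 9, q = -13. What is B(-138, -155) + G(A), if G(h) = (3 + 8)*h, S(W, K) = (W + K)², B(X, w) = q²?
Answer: 70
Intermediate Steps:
B(X, w) = 169 (B(X, w) = (-13)² = 169)
S(W, K) = (K + W)²
m(P) = -9 + P² (m(P) = P² - 9 = -9 + P²)
A = -9 (A = -9 + ((1 - 1)²)² = -9 + (0²)² = -9 + 0² = -9 + 0 = -9)
G(h) = 11*h
B(-138, -155) + G(A) = 169 + 11*(-9) = 169 - 99 = 70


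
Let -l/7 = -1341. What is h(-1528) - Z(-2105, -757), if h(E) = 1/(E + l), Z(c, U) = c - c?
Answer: 1/7859 ≈ 0.00012724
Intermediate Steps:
Z(c, U) = 0
l = 9387 (l = -7*(-1341) = 9387)
h(E) = 1/(9387 + E) (h(E) = 1/(E + 9387) = 1/(9387 + E))
h(-1528) - Z(-2105, -757) = 1/(9387 - 1528) - 1*0 = 1/7859 + 0 = 1/7859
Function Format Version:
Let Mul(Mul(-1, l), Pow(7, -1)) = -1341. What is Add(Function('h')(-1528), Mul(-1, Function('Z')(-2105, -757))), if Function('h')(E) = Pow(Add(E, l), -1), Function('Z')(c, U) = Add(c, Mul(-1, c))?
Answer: Rational(1, 7859) ≈ 0.00012724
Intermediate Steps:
Function('Z')(c, U) = 0
l = 9387 (l = Mul(-7, -1341) = 9387)
Function('h')(E) = Pow(Add(9387, E), -1) (Function('h')(E) = Pow(Add(E, 9387), -1) = Pow(Add(9387, E), -1))
Add(Function('h')(-1528), Mul(-1, Function('Z')(-2105, -757))) = Add(Pow(Add(9387, -1528), -1), Mul(-1, 0)) = Add(Pow(7859, -1), 0) = Add(Rational(1, 7859), 0) = Rational(1, 7859)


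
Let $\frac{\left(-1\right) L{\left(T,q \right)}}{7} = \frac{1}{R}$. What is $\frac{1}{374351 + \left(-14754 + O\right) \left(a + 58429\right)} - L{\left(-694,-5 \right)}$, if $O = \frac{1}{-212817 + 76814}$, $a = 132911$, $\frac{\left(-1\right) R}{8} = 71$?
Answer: $- \frac{2687227874933273}{218049341297752456} \approx -0.012324$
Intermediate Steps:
$R = -568$ ($R = \left(-8\right) 71 = -568$)
$O = - \frac{1}{136003}$ ($O = \frac{1}{-136003} = - \frac{1}{136003} \approx -7.3528 \cdot 10^{-6}$)
$L{\left(T,q \right)} = \frac{7}{568}$ ($L{\left(T,q \right)} = - \frac{7}{-568} = \left(-7\right) \left(- \frac{1}{568}\right) = \frac{7}{568}$)
$\frac{1}{374351 + \left(-14754 + O\right) \left(a + 58429\right)} - L{\left(-694,-5 \right)} = \frac{1}{374351 + \left(-14754 - \frac{1}{136003}\right) \left(132911 + 58429\right)} - \frac{7}{568} = \frac{1}{374351 - \frac{383940598242420}{136003}} - \frac{7}{568} = \frac{1}{- \frac{383889685383367}{136003}} - \frac{7}{568} = - \frac{136003}{383889685383367} - \frac{7}{568} = - \frac{2687227874933273}{218049341297752456}$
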